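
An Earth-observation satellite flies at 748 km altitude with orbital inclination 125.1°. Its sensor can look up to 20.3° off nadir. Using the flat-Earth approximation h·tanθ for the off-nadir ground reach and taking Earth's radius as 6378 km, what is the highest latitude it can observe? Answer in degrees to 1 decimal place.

Retrograde orbit: the ground track reaches ±(180° − i) = ±(180 − 125.1) = ±54.9°.
Sensor half-swath on the ground ≈ 748·tan(20.3°) = 277 km = 2.49° of latitude.
Maximum observable latitude ≈ 54.9 + 2.49 = 57.4°.

57.4°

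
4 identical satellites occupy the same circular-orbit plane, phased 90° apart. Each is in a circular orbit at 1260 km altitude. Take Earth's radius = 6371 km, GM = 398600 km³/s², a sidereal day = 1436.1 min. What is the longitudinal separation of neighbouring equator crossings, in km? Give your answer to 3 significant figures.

Semi-major axis a = 6371 + 1260 = 7631 km. Period T = 2π√(a³/μ) = 2π√(7631³/398600) = 6634.1 s = 110.57 min.
Single-satellite node shift = (6634.1/86166) × 360° = 27.72°.
With 4 satellites evenly phased, successive equator crossings are 27.72/4 = 6.929° apart.
That is 6.929 × 111.2 = 771 km at the equator.

771 km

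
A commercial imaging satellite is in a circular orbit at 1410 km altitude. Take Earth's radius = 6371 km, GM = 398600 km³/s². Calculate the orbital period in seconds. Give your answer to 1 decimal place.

Semi-major axis a = 6371 + 1410 = 7781 km. Period T = 2π√(a³/μ) = 2π√(7781³/398600) = 6830.7 s = 113.84 min.

6830.7 seconds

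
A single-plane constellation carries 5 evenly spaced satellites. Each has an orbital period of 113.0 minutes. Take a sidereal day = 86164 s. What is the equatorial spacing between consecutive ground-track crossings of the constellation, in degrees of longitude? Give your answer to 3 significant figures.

T = 113.0 min = 6780.0 s.
Single-satellite node shift = (6780.0/86164) × 360° = 28.33°.
With 5 satellites evenly phased, successive equator crossings are 28.33/5 = 5.665° apart.

5.67°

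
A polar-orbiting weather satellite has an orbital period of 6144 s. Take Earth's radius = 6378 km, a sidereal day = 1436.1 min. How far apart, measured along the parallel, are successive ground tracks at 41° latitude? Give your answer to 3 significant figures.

Node shift per orbit = (6144.0/86166) × 360° = 25.67°.
Equatorial spacing = 25.67 × 111.3 km/° = 2857 km.
At 41° latitude, spacing = 2857 × cos(41°) = 2157 km.

2160 km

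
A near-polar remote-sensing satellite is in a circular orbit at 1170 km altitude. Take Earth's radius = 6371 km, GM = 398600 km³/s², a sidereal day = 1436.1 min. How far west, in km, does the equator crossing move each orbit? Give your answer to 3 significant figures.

3030 km

Semi-major axis a = 6371 + 1170 = 7541 km. Period T = 2π√(a³/μ) = 2π√(7541³/398600) = 6517.1 s = 108.62 min.
During one orbit Earth rotates (6517.1 / 86166) × 360° = 27.23°.
At the equator that is 27.23° × (2π·6371/360) km/° = 27.23 × 111.2 = 3028 km.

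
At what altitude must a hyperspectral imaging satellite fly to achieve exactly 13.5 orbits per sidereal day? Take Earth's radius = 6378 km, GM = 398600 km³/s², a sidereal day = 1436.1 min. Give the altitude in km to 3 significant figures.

1060 km

Required period T = 86166 / 13.5 = 6382.7 s.
From T = 2π√(a³/μ): a = (μ T²/4π²)^(1/3) = (398600 × 6382.7² / 4π²)^(1/3) = 7437 km.
Altitude h = a − R = 7437 − 6378 = 1059 km.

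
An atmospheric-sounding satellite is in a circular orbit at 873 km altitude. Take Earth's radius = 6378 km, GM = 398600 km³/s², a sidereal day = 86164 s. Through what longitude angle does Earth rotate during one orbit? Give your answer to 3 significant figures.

25.7°

Semi-major axis a = 6378 + 873 = 7251 km. Period T = 2π√(a³/μ) = 2π√(7251³/398600) = 6144.8 s = 102.41 min.
During one orbit Earth rotates (6144.8 / 86164) × 360° = 25.67°.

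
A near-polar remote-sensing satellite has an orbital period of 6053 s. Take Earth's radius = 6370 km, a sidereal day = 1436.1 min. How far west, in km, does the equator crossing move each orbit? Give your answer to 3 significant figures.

2810 km

During one orbit Earth rotates (6053.0 / 86166) × 360° = 25.29°.
At the equator that is 25.29° × (2π·6370/360) km/° = 25.29 × 111.2 = 2812 km.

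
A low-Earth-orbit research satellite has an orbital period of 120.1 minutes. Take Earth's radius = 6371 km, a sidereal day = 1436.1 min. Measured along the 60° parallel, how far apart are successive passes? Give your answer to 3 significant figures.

T = 120.1 min = 7206.0 s.
Node shift per orbit = (7206.0/86166) × 360° = 30.11°.
Equatorial spacing = 30.11 × 111.2 km/° = 3348 km.
At 60° latitude, spacing = 3348 × cos(60°) = 1674 km.

1670 km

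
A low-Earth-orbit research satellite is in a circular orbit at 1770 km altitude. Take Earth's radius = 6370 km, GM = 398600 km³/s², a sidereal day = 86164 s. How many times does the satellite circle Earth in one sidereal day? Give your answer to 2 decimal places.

Semi-major axis a = 6370 + 1770 = 8140 km. Period T = 2π√(a³/μ) = 2π√(8140³/398600) = 7308.8 s = 121.81 min.
Orbits per sidereal day = 86164 / 7308.8 = 11.789.

11.79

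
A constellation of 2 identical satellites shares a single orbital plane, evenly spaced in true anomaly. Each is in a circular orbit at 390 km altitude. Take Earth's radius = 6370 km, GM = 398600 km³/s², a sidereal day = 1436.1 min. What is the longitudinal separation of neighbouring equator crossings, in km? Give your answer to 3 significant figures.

1280 km

Semi-major axis a = 6370 + 390 = 6760 km. Period T = 2π√(a³/μ) = 2π√(6760³/398600) = 5531.4 s = 92.19 min.
Single-satellite node shift = (5531.4/86166) × 360° = 23.11°.
With 2 satellites evenly phased, successive equator crossings are 23.11/2 = 11.555° apart.
That is 11.555 × 111.2 = 1285 km at the equator.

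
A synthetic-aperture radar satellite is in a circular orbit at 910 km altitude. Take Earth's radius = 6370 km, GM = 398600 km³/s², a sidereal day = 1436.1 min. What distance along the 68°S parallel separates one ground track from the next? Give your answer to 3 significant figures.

Semi-major axis a = 6370 + 910 = 7280 km. Period T = 2π√(a³/μ) = 2π√(7280³/398600) = 6181.7 s = 103.03 min.
Node shift per orbit = (6181.7/86166) × 360° = 25.83°.
Equatorial spacing = 25.83 × 111.2 km/° = 2871 km.
At 68° latitude, spacing = 2871 × cos(68°) = 1076 km.

1080 km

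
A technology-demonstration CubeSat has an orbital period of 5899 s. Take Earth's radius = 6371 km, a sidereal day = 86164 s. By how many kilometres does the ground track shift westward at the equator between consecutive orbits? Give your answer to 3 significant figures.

During one orbit Earth rotates (5899.0 / 86164) × 360° = 24.65°.
At the equator that is 24.65° × (2π·6371/360) km/° = 24.65 × 111.2 = 2741 km.

2740 km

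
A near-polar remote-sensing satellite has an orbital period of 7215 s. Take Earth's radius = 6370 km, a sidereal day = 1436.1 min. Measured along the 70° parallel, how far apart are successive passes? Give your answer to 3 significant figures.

1150 km

Node shift per orbit = (7215.0/86166) × 360° = 30.14°.
Equatorial spacing = 30.14 × 111.2 km/° = 3351 km.
At 70° latitude, spacing = 3351 × cos(70°) = 1146 km.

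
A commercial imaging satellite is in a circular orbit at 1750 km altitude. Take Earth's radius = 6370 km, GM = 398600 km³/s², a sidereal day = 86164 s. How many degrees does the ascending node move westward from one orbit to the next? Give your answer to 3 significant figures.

30.4°

Semi-major axis a = 6370 + 1750 = 8120 km. Period T = 2π√(a³/μ) = 2π√(8120³/398600) = 7281.9 s = 121.37 min.
During one orbit Earth rotates (7281.9 / 86164) × 360° = 30.42°.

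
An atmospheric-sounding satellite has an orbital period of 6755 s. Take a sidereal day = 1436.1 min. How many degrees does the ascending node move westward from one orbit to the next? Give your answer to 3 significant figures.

28.2°

During one orbit Earth rotates (6755.0 / 86166) × 360° = 28.22°.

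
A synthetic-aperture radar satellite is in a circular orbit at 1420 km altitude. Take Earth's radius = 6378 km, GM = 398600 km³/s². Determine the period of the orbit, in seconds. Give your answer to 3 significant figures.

Semi-major axis a = 6378 + 1420 = 7798 km. Period T = 2π√(a³/μ) = 2π√(7798³/398600) = 6853.1 s = 114.22 min.

6850 seconds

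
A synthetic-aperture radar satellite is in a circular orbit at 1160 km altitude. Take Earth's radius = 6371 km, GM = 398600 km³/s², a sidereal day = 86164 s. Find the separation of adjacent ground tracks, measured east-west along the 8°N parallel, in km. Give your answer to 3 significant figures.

Semi-major axis a = 6371 + 1160 = 7531 km. Period T = 2π√(a³/μ) = 2π√(7531³/398600) = 6504.1 s = 108.40 min.
Node shift per orbit = (6504.1/86164) × 360° = 27.17°.
Equatorial spacing = 27.17 × 111.2 km/° = 3022 km.
At 8° latitude, spacing = 3022 × cos(8°) = 2992 km.

2990 km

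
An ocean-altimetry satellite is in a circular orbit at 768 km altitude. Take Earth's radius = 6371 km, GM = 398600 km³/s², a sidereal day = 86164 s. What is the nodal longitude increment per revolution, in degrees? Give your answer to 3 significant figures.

25.1°

Semi-major axis a = 6371 + 768 = 7139 km. Period T = 2π√(a³/μ) = 2π√(7139³/398600) = 6003.0 s = 100.05 min.
During one orbit Earth rotates (6003.0 / 86164) × 360° = 25.08°.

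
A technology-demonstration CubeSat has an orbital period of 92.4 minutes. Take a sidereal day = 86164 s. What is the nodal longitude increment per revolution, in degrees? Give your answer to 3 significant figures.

T = 92.4 min = 5544.0 s.
During one orbit Earth rotates (5544.0 / 86164) × 360° = 23.16°.

23.2°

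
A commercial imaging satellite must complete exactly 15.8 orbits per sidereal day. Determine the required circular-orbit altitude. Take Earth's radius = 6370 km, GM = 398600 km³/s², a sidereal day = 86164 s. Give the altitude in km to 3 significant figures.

326 km

Required period T = 86164 / 15.8 = 5453.4 s.
From T = 2π√(a³/μ): a = (μ T²/4π²)^(1/3) = (398600 × 5453.4² / 4π²)^(1/3) = 6696 km.
Altitude h = a − R = 6696 − 6370 = 326 km.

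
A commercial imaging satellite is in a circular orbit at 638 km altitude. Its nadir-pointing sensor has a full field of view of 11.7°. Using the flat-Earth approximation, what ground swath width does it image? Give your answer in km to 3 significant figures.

131 km

Half-angle = 11.7°/2 = 5.85°.
Swath width ≈ 2h·tan(θ/2) = 2 × 638 × tan(5.85°) = 130.7 km.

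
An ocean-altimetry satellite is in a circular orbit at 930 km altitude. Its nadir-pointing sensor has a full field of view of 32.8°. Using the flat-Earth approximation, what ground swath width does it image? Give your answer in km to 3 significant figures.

Half-angle = 32.8°/2 = 16.4°.
Swath width ≈ 2h·tan(θ/2) = 2 × 930 × tan(16.4°) = 547.4 km.

547 km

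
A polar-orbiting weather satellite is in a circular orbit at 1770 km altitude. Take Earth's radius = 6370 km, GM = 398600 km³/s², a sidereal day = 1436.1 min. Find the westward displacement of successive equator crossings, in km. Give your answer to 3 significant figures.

Semi-major axis a = 6370 + 1770 = 8140 km. Period T = 2π√(a³/μ) = 2π√(8140³/398600) = 7308.8 s = 121.81 min.
During one orbit Earth rotates (7308.8 / 86166) × 360° = 30.54°.
At the equator that is 30.54° × (2π·6370/360) km/° = 30.54 × 111.2 = 3395 km.

3390 km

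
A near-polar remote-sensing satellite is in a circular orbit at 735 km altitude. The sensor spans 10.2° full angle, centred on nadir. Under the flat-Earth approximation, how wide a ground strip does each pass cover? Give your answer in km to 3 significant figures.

131 km

Half-angle = 10.2°/2 = 5.1°.
Swath width ≈ 2h·tan(θ/2) = 2 × 735 × tan(5.1°) = 131.2 km.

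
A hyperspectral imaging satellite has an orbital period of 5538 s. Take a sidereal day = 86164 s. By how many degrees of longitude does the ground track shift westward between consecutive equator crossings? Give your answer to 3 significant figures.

23.1°

During one orbit Earth rotates (5538.0 / 86164) × 360° = 23.14°.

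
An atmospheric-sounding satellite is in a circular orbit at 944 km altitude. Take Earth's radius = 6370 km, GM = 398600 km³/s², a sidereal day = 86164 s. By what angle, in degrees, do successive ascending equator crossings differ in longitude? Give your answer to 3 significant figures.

26.0°

Semi-major axis a = 6370 + 944 = 7314 km. Period T = 2π√(a³/μ) = 2π√(7314³/398600) = 6225.1 s = 103.75 min.
During one orbit Earth rotates (6225.1 / 86164) × 360° = 26.01°.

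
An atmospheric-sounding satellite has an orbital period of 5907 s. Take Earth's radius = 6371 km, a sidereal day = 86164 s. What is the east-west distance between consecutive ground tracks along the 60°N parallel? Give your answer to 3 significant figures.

1370 km

Node shift per orbit = (5907.0/86164) × 360° = 24.68°.
Equatorial spacing = 24.68 × 111.2 km/° = 2744 km.
At 60° latitude, spacing = 2744 × cos(60°) = 1372 km.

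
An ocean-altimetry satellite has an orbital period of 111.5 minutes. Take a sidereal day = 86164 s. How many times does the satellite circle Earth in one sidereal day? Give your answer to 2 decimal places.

12.88

T = 111.5 min = 6690.0 s.
Orbits per sidereal day = 86164 / 6690.0 = 12.880.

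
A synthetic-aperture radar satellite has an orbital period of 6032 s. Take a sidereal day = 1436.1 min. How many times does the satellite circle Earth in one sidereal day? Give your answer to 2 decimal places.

14.28

Orbits per sidereal day = 86166 / 6032.0 = 14.285.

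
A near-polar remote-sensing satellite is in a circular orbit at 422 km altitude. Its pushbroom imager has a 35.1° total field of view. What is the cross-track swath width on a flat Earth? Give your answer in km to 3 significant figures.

267 km

Half-angle = 35.1°/2 = 17.55°.
Swath width ≈ 2h·tan(θ/2) = 2 × 422 × tan(17.55°) = 266.9 km.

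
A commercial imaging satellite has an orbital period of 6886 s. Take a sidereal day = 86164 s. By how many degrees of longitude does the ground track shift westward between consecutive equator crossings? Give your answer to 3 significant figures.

During one orbit Earth rotates (6886.0 / 86164) × 360° = 28.77°.

28.8°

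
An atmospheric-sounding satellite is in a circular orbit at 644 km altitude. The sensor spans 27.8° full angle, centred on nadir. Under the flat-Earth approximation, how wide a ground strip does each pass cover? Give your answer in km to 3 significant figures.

Half-angle = 27.8°/2 = 13.9°.
Swath width ≈ 2h·tan(θ/2) = 2 × 644 × tan(13.9°) = 318.7 km.

319 km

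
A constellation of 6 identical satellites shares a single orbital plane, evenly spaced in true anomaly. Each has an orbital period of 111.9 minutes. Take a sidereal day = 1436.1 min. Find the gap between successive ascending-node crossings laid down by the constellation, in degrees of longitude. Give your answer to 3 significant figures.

4.68°

T = 111.9 min = 6714.0 s.
Single-satellite node shift = (6714.0/86166) × 360° = 28.05°.
With 6 satellites evenly phased, successive equator crossings are 28.05/6 = 4.675° apart.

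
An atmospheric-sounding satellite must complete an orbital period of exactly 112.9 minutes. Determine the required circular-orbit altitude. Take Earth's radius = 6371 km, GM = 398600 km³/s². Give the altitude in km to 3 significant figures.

T = 112.9 min = 6774.0 s.
From T = 2π√(a³/μ): a = (μ T²/4π²)^(1/3) = (398600 × 6774.0² / 4π²)^(1/3) = 7738 km.
Altitude h = a − R = 7738 − 6371 = 1367 km.

1370 km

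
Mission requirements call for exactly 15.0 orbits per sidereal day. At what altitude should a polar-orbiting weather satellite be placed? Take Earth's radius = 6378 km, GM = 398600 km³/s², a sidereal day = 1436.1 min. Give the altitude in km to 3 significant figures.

Required period T = 86166 / 15.0 = 5744.4 s.
From T = 2π√(a³/μ): a = (μ T²/4π²)^(1/3) = (398600 × 5744.4² / 4π²)^(1/3) = 6932 km.
Altitude h = a − R = 6932 − 6378 = 554 km.

554 km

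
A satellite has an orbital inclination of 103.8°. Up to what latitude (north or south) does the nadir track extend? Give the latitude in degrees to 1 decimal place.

Retrograde orbit: the ground track reaches ±(180° − i) = ±(180 − 103.8) = ±76.2°.

76.2°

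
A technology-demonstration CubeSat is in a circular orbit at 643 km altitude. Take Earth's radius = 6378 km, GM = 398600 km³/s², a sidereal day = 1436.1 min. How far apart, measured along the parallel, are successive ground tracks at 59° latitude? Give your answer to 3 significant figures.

Semi-major axis a = 6378 + 643 = 7021 km. Period T = 2π√(a³/μ) = 2π√(7021³/398600) = 5854.8 s = 97.58 min.
Node shift per orbit = (5854.8/86166) × 360° = 24.46°.
Equatorial spacing = 24.46 × 111.3 km/° = 2723 km.
At 59° latitude, spacing = 2723 × cos(59°) = 1402 km.

1400 km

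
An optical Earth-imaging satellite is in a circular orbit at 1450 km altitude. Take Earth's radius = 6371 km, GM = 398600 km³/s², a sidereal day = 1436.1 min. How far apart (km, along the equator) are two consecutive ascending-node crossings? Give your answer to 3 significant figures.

3200 km

Semi-major axis a = 6371 + 1450 = 7821 km. Period T = 2π√(a³/μ) = 2π√(7821³/398600) = 6883.4 s = 114.72 min.
During one orbit Earth rotates (6883.4 / 86166) × 360° = 28.76°.
At the equator that is 28.76° × (2π·6371/360) km/° = 28.76 × 111.2 = 3198 km.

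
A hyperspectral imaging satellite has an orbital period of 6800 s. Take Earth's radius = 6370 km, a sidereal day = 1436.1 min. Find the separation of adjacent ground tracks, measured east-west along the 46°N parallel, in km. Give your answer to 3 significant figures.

Node shift per orbit = (6800.0/86166) × 360° = 28.41°.
Equatorial spacing = 28.41 × 111.2 km/° = 3159 km.
At 46° latitude, spacing = 3159 × cos(46°) = 2194 km.

2190 km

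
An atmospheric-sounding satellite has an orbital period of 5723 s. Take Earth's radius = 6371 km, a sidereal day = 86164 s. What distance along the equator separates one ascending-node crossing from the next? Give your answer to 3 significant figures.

2660 km

During one orbit Earth rotates (5723.0 / 86164) × 360° = 23.91°.
At the equator that is 23.91° × (2π·6371/360) km/° = 23.91 × 111.2 = 2659 km.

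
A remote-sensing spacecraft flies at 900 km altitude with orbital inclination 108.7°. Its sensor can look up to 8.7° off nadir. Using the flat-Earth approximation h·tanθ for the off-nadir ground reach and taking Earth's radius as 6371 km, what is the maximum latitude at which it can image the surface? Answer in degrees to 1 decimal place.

Retrograde orbit: the ground track reaches ±(180° − i) = ±(180 − 108.7) = ±71.3°.
Sensor half-swath on the ground ≈ 900·tan(8.7°) = 138 km = 1.24° of latitude.
Maximum observable latitude ≈ 71.3 + 1.24 = 72.5°.

72.5°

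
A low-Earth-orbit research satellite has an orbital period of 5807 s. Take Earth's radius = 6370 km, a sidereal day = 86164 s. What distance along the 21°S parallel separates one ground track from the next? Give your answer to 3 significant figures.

Node shift per orbit = (5807.0/86164) × 360° = 24.26°.
Equatorial spacing = 24.26 × 111.2 km/° = 2697 km.
At 21° latitude, spacing = 2697 × cos(21°) = 2518 km.

2520 km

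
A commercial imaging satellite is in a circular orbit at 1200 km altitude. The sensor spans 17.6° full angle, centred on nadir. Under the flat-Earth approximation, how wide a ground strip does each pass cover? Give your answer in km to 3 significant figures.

Half-angle = 17.6°/2 = 8.8°.
Swath width ≈ 2h·tan(θ/2) = 2 × 1200 × tan(8.8°) = 371.5 km.

372 km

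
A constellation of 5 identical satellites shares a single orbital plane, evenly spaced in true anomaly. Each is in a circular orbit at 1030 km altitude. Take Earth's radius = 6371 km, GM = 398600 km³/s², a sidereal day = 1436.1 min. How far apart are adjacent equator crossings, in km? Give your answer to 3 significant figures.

589 km

Semi-major axis a = 6371 + 1030 = 7401 km. Period T = 2π√(a³/μ) = 2π√(7401³/398600) = 6336.5 s = 105.61 min.
Single-satellite node shift = (6336.5/86166) × 360° = 26.47°.
With 5 satellites evenly phased, successive equator crossings are 26.47/5 = 5.295° apart.
That is 5.295 × 111.2 = 589 km at the equator.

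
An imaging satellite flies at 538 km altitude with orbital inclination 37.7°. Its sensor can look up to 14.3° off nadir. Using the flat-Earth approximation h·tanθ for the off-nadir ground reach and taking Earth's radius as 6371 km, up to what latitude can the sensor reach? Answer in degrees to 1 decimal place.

For a prograde orbit the ground track reaches latitude ±i = ±37.7°.
Sensor half-swath on the ground ≈ 538·tan(14.3°) = 137 km = 1.23° of latitude.
Maximum observable latitude ≈ 37.7 + 1.23 = 38.9°.

38.9°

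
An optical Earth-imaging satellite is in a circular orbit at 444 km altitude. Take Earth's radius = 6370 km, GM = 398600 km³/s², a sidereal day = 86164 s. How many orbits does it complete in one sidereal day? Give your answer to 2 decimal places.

15.39

Semi-major axis a = 6370 + 444 = 6814 km. Period T = 2π√(a³/μ) = 2π√(6814³/398600) = 5597.8 s = 93.30 min.
Orbits per sidereal day = 86164 / 5597.8 = 15.393.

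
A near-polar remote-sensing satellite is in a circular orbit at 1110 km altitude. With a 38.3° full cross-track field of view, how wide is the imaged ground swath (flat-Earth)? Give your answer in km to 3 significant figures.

771 km

Half-angle = 38.3°/2 = 19.15°.
Swath width ≈ 2h·tan(θ/2) = 2 × 1110 × tan(19.15°) = 770.9 km.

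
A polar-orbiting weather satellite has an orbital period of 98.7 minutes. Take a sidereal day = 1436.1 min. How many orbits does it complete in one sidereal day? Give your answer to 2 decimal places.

T = 98.7 min = 5922.0 s.
Orbits per sidereal day = 86166 / 5922.0 = 14.550.

14.55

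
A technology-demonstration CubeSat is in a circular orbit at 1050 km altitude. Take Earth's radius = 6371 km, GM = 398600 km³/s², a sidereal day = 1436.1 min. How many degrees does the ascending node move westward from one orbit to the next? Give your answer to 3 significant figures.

Semi-major axis a = 6371 + 1050 = 7421 km. Period T = 2π√(a³/μ) = 2π√(7421³/398600) = 6362.2 s = 106.04 min.
During one orbit Earth rotates (6362.2 / 86166) × 360° = 26.58°.

26.6°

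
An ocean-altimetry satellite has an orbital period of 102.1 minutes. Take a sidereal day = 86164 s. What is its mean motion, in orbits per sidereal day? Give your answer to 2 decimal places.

T = 102.1 min = 6126.0 s.
Orbits per sidereal day = 86164 / 6126.0 = 14.065.

14.07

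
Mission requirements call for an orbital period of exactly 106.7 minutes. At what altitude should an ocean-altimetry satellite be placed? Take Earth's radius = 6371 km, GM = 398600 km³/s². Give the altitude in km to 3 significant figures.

T = 106.7 min = 6402.0 s.
From T = 2π√(a³/μ): a = (μ T²/4π²)^(1/3) = (398600 × 6402.0² / 4π²)^(1/3) = 7452 km.
Altitude h = a − R = 7452 − 6371 = 1081 km.

1080 km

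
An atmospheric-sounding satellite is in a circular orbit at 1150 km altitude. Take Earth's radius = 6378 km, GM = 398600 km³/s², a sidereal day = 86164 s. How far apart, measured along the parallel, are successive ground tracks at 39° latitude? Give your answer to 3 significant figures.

2350 km

Semi-major axis a = 6378 + 1150 = 7528 km. Period T = 2π√(a³/μ) = 2π√(7528³/398600) = 6500.3 s = 108.34 min.
Node shift per orbit = (6500.3/86164) × 360° = 27.16°.
Equatorial spacing = 27.16 × 111.3 km/° = 3023 km.
At 39° latitude, spacing = 3023 × cos(39°) = 2349 km.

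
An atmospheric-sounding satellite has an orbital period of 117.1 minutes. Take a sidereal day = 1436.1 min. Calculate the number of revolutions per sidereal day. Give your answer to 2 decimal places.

12.26

T = 117.1 min = 7026.0 s.
Orbits per sidereal day = 86166 / 7026.0 = 12.264.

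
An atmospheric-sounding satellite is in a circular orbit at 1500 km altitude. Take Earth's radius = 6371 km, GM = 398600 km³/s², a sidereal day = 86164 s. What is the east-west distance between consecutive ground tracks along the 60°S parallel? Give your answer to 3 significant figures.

Semi-major axis a = 6371 + 1500 = 7871 km. Period T = 2π√(a³/μ) = 2π√(7871³/398600) = 6949.5 s = 115.83 min.
Node shift per orbit = (6949.5/86164) × 360° = 29.04°.
Equatorial spacing = 29.04 × 111.2 km/° = 3229 km.
At 60° latitude, spacing = 3229 × cos(60°) = 1614 km.

1610 km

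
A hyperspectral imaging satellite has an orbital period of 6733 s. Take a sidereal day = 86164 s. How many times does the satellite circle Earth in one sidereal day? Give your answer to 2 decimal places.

Orbits per sidereal day = 86164 / 6733.0 = 12.797.

12.80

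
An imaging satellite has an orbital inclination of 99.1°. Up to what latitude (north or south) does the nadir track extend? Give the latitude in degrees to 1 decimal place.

80.9°

Retrograde orbit: the ground track reaches ±(180° − i) = ±(180 − 99.1) = ±80.9°.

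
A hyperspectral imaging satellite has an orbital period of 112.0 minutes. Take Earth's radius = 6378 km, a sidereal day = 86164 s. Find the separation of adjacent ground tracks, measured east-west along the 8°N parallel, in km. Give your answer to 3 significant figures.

T = 112.0 min = 6720.0 s.
Node shift per orbit = (6720.0/86164) × 360° = 28.08°.
Equatorial spacing = 28.08 × 111.3 km/° = 3125 km.
At 8° latitude, spacing = 3125 × cos(8°) = 3095 km.

3090 km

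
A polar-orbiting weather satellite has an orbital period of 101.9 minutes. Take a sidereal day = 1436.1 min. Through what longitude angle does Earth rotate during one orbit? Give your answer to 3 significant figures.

25.5°

T = 101.9 min = 6114.0 s.
During one orbit Earth rotates (6114.0 / 86166) × 360° = 25.54°.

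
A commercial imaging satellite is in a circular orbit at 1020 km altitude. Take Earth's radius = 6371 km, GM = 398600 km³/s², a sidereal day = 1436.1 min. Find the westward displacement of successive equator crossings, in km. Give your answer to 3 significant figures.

2940 km

Semi-major axis a = 6371 + 1020 = 7391 km. Period T = 2π√(a³/μ) = 2π√(7391³/398600) = 6323.6 s = 105.39 min.
During one orbit Earth rotates (6323.6 / 86166) × 360° = 26.42°.
At the equator that is 26.42° × (2π·6371/360) km/° = 26.42 × 111.2 = 2938 km.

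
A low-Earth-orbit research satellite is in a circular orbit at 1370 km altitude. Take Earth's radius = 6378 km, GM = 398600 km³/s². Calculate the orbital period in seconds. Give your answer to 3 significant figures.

Semi-major axis a = 6378 + 1370 = 7748 km. Period T = 2π√(a³/μ) = 2π√(7748³/398600) = 6787.3 s = 113.12 min.

6790 seconds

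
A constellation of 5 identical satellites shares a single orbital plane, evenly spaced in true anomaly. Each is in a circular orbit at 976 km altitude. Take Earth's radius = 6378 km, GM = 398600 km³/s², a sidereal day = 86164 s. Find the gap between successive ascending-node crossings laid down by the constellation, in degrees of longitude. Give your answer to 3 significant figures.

Semi-major axis a = 6378 + 976 = 7354 km. Period T = 2π√(a³/μ) = 2π√(7354³/398600) = 6276.2 s = 104.60 min.
Single-satellite node shift = (6276.2/86164) × 360° = 26.22°.
With 5 satellites evenly phased, successive equator crossings are 26.22/5 = 5.244° apart.

5.24°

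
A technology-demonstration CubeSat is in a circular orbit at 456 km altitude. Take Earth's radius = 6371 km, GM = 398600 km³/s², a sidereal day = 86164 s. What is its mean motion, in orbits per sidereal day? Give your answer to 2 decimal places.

15.35

Semi-major axis a = 6371 + 456 = 6827 km. Period T = 2π√(a³/μ) = 2π√(6827³/398600) = 5613.8 s = 93.56 min.
Orbits per sidereal day = 86164 / 5613.8 = 15.349.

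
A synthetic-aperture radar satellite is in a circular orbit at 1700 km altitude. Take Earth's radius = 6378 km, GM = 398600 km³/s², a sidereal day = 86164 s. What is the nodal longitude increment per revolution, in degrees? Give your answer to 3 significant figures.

Semi-major axis a = 6378 + 1700 = 8078 km. Period T = 2π√(a³/μ) = 2π√(8078³/398600) = 7225.5 s = 120.42 min.
During one orbit Earth rotates (7225.5 / 86164) × 360° = 30.19°.

30.2°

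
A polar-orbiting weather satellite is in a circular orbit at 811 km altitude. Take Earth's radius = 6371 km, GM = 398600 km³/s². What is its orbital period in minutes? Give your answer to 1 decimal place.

101.0 min

Semi-major axis a = 6371 + 811 = 7182 km. Period T = 2π√(a³/μ) = 2π√(7182³/398600) = 6057.3 s = 100.96 min.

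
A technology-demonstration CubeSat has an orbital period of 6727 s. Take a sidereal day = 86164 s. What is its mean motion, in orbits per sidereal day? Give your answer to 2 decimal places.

Orbits per sidereal day = 86164 / 6727.0 = 12.809.

12.81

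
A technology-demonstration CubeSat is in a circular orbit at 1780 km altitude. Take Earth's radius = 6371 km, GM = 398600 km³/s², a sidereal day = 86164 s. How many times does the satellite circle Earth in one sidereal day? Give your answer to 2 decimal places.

Semi-major axis a = 6371 + 1780 = 8151 km. Period T = 2π√(a³/μ) = 2π√(8151³/398600) = 7323.6 s = 122.06 min.
Orbits per sidereal day = 86164 / 7323.6 = 11.765.

11.77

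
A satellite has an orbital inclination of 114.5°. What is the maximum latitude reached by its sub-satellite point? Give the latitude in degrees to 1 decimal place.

Retrograde orbit: the ground track reaches ±(180° − i) = ±(180 − 114.5) = ±65.5°.

65.5°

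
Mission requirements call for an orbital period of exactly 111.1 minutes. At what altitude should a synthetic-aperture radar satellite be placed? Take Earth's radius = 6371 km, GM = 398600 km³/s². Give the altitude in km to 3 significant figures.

T = 111.1 min = 6666.0 s.
From T = 2π√(a³/μ): a = (μ T²/4π²)^(1/3) = (398600 × 6666.0² / 4π²)^(1/3) = 7655 km.
Altitude h = a − R = 7655 − 6371 = 1284 km.

1280 km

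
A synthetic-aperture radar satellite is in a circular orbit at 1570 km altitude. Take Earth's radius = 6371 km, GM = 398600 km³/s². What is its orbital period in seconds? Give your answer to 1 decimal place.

Semi-major axis a = 6371 + 1570 = 7941 km. Period T = 2π√(a³/μ) = 2π√(7941³/398600) = 7042.5 s = 117.37 min.

7042.5 seconds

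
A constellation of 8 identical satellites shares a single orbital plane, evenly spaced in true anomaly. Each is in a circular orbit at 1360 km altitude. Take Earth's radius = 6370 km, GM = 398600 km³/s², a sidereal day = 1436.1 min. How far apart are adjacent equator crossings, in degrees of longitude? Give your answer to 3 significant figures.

Semi-major axis a = 6370 + 1360 = 7730 km. Period T = 2π√(a³/μ) = 2π√(7730³/398600) = 6763.6 s = 112.73 min.
Single-satellite node shift = (6763.6/86166) × 360° = 28.26°.
With 8 satellites evenly phased, successive equator crossings are 28.26/8 = 3.532° apart.

3.53°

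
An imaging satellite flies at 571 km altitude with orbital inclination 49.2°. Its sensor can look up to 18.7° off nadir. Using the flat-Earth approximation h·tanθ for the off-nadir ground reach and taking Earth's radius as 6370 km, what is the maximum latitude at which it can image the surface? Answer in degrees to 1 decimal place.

50.9°

For a prograde orbit the ground track reaches latitude ±i = ±49.2°.
Sensor half-swath on the ground ≈ 571·tan(18.7°) = 193 km = 1.74° of latitude.
Maximum observable latitude ≈ 49.2 + 1.74 = 50.9°.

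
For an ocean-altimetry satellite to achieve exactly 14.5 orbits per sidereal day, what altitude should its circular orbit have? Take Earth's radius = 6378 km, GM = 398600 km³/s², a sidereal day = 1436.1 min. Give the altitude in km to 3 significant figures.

Required period T = 86166 / 14.5 = 5942.5 s.
From T = 2π√(a³/μ): a = (μ T²/4π²)^(1/3) = (398600 × 5942.5² / 4π²)^(1/3) = 7091 km.
Altitude h = a − R = 7091 − 6378 = 713 km.

713 km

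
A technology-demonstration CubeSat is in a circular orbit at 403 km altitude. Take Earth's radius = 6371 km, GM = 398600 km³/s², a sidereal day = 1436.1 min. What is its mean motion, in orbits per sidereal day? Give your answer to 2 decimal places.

Semi-major axis a = 6371 + 403 = 6774 km. Period T = 2π√(a³/μ) = 2π√(6774³/398600) = 5548.5 s = 92.48 min.
Orbits per sidereal day = 86166 / 5548.5 = 15.529.

15.53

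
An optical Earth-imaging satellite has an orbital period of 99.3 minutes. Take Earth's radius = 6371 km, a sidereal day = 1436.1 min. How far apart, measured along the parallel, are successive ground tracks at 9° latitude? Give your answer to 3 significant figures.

2730 km

T = 99.3 min = 5958.0 s.
Node shift per orbit = (5958.0/86166) × 360° = 24.89°.
Equatorial spacing = 24.89 × 111.2 km/° = 2768 km.
At 9° latitude, spacing = 2768 × cos(9°) = 2734 km.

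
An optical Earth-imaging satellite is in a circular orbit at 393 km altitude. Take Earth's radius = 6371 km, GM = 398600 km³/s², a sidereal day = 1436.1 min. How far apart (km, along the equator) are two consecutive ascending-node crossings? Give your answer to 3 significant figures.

Semi-major axis a = 6371 + 393 = 6764 km. Period T = 2π√(a³/μ) = 2π√(6764³/398600) = 5536.3 s = 92.27 min.
During one orbit Earth rotates (5536.3 / 86166) × 360° = 23.13°.
At the equator that is 23.13° × (2π·6371/360) km/° = 23.13 × 111.2 = 2572 km.

2570 km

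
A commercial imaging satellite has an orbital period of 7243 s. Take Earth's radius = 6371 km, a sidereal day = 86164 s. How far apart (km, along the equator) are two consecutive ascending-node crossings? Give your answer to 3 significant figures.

3360 km

During one orbit Earth rotates (7243.0 / 86164) × 360° = 30.26°.
At the equator that is 30.26° × (2π·6371/360) km/° = 30.26 × 111.2 = 3365 km.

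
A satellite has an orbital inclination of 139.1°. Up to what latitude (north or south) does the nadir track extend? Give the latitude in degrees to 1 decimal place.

Retrograde orbit: the ground track reaches ±(180° − i) = ±(180 − 139.1) = ±40.9°.

40.9°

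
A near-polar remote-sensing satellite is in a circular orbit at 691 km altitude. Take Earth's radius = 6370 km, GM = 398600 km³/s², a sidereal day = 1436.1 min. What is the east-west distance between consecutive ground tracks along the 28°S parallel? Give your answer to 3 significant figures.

2420 km

Semi-major axis a = 6370 + 691 = 7061 km. Period T = 2π√(a³/μ) = 2π√(7061³/398600) = 5904.9 s = 98.41 min.
Node shift per orbit = (5904.9/86166) × 360° = 24.67°.
Equatorial spacing = 24.67 × 111.2 km/° = 2743 km.
At 28° latitude, spacing = 2743 × cos(28°) = 2422 km.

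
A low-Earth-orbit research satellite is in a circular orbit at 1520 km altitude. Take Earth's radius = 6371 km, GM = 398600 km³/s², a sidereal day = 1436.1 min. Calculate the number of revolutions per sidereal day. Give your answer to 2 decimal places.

12.35

Semi-major axis a = 6371 + 1520 = 7891 km. Period T = 2π√(a³/μ) = 2π√(7891³/398600) = 6976.0 s = 116.27 min.
Orbits per sidereal day = 86166 / 6976.0 = 12.352.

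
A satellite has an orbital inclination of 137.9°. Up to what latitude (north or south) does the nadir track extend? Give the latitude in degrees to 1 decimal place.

42.1°

Retrograde orbit: the ground track reaches ±(180° − i) = ±(180 − 137.9) = ±42.1°.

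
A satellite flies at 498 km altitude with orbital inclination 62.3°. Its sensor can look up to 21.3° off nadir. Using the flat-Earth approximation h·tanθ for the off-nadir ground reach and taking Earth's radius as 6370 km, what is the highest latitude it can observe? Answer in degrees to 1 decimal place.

For a prograde orbit the ground track reaches latitude ±i = ±62.3°.
Sensor half-swath on the ground ≈ 498·tan(21.3°) = 194 km = 1.75° of latitude.
Maximum observable latitude ≈ 62.3 + 1.75 = 64.0°.

64.0°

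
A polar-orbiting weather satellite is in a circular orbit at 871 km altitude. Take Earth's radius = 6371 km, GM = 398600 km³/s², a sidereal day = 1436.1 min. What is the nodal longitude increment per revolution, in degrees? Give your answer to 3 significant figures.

Semi-major axis a = 6371 + 871 = 7242 km. Period T = 2π√(a³/μ) = 2π√(7242³/398600) = 6133.4 s = 102.22 min.
During one orbit Earth rotates (6133.4 / 86166) × 360° = 25.63°.

25.6°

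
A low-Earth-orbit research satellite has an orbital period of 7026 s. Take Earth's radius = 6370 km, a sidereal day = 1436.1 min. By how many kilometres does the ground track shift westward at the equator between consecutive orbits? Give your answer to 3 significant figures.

3260 km

During one orbit Earth rotates (7026.0 / 86166) × 360° = 29.35°.
At the equator that is 29.35° × (2π·6370/360) km/° = 29.35 × 111.2 = 3264 km.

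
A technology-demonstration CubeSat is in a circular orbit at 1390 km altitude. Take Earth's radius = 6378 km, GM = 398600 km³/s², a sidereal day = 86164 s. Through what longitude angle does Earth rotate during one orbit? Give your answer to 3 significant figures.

28.5°

Semi-major axis a = 6378 + 1390 = 7768 km. Period T = 2π√(a³/μ) = 2π√(7768³/398600) = 6813.6 s = 113.56 min.
During one orbit Earth rotates (6813.6 / 86164) × 360° = 28.47°.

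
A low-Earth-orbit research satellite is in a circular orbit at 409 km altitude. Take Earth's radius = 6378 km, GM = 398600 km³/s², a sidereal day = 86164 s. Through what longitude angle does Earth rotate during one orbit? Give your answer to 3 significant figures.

Semi-major axis a = 6378 + 409 = 6787 km. Period T = 2π√(a³/μ) = 2π√(6787³/398600) = 5564.5 s = 92.74 min.
During one orbit Earth rotates (5564.5 / 86164) × 360° = 23.25°.

23.2°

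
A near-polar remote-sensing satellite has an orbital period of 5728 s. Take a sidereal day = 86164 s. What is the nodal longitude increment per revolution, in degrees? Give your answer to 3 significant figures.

23.9°

During one orbit Earth rotates (5728.0 / 86164) × 360° = 23.93°.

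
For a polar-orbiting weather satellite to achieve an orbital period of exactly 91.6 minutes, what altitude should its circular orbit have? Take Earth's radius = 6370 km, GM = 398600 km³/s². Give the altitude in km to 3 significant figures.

361 km

T = 91.6 min = 5496.0 s.
From T = 2π√(a³/μ): a = (μ T²/4π²)^(1/3) = (398600 × 5496.0² / 4π²)^(1/3) = 6731 km.
Altitude h = a − R = 6731 − 6370 = 361 km.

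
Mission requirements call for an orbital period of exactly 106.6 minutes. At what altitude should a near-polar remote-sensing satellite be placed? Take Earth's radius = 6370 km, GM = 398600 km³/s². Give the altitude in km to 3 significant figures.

1080 km

T = 106.6 min = 6396.0 s.
From T = 2π√(a³/μ): a = (μ T²/4π²)^(1/3) = (398600 × 6396.0² / 4π²)^(1/3) = 7447 km.
Altitude h = a − R = 7447 − 6370 = 1077 km.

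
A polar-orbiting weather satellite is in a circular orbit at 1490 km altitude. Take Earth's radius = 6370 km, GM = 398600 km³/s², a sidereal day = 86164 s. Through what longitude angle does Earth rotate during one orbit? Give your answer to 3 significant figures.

Semi-major axis a = 6370 + 1490 = 7860 km. Period T = 2π√(a³/μ) = 2π√(7860³/398600) = 6935.0 s = 115.58 min.
During one orbit Earth rotates (6935.0 / 86164) × 360° = 28.97°.

29.0°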